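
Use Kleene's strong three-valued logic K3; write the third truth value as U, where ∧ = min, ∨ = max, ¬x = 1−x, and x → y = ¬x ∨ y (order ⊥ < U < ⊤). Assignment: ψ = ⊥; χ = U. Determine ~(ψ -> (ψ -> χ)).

⊥

ψ -> χ = ⊥ -> U = ⊤  [~⊥ | U]
ψ -> (ψ -> χ) = ⊥ -> ⊤ = ⊤
~(ψ -> (ψ -> χ)) = ~⊤ = ⊥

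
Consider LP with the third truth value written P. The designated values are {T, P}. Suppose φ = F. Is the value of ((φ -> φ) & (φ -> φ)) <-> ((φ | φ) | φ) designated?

No

φ -> φ = F -> F = T
φ -> φ = F -> F = T
(φ -> φ) & (φ -> φ) = T & T = T
φ | φ = F | F = F
(φ | φ) | φ = F | F = F
((φ -> φ) & (φ -> φ)) <-> ((φ | φ) | φ) = T <-> F = F
F ∉ {T, P}.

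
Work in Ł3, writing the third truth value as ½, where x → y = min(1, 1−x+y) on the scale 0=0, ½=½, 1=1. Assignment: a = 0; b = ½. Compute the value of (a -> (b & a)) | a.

b & a = ½ & 0 = 0
a -> (b & a) = 0 -> 0 = 1
(a -> (b & a)) | a = 1 | 0 = 1

1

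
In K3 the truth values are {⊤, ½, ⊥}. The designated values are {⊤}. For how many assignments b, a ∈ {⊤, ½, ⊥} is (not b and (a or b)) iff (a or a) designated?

3

Designated under: (b=⊤, a=⊥); (b=⊥, a=⊤); (b=⊥, a=⊥).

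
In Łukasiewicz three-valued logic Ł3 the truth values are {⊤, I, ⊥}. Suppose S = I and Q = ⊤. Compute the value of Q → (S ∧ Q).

I

S ∧ Q = I ∧ ⊤ = I
Q → (S ∧ Q) = ⊤ → I = I  [min(1, 1−1+½)]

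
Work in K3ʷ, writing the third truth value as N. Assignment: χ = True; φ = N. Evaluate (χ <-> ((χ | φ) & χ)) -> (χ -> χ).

N

χ | φ = True | N = N
(χ | φ) & χ = N & True = N
χ <-> ((χ | φ) & χ) = True <-> N = N
χ -> χ = True -> True = True
(χ <-> ((χ | φ) & χ)) -> (χ -> χ) = N -> True = N  [any arg is the third value ⇒ result is the third value]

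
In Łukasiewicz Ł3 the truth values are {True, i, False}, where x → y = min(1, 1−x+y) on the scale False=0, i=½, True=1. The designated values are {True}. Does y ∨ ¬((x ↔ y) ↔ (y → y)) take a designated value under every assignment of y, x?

Countermodel: y=i, x=True gives i, which is not designated.

No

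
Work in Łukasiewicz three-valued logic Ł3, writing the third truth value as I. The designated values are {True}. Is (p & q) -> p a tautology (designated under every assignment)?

Every assignment of p, q over {True, I, False} gives a value in {True}.
In particular, with p=I, q=I: (p & q) -> p = True.

Yes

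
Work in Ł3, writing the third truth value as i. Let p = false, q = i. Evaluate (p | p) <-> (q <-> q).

false

p | p = false | false = false
q <-> q = i <-> i = true  [1 − |½−½|]
(p | p) <-> (q <-> q) = false <-> true = false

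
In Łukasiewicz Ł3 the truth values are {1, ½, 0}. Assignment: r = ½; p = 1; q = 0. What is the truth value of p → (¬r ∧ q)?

¬r = ¬½ = ½
¬r ∧ q = ½ ∧ 0 = 0
p → (¬r ∧ q) = 1 → 0 = 0

0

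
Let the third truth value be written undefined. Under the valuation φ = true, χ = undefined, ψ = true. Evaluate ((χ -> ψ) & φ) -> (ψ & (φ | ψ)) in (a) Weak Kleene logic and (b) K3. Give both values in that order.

In Weak Kleene logic: χ -> ψ = undefined -> true = undefined
(χ -> ψ) & φ = undefined & true = undefined
φ | ψ = true | true = true
ψ & (φ | ψ) = true & true = true
((χ -> ψ) & φ) -> (ψ & (φ | ψ)) = undefined -> true = undefined
In K3: χ -> ψ = undefined -> true = true  [~undefined | true]
(χ -> ψ) & φ = true & true = true
φ | ψ = true | true = true
ψ & (φ | ψ) = true & true = true
((χ -> ψ) & φ) -> (ψ & (φ | ψ)) = true -> true = true
They differ because Weak Kleene logic and K3 treat undefined differently under the binary connectives.

undefined; true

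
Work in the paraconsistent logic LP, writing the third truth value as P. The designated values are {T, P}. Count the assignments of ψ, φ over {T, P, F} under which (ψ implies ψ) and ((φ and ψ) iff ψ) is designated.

Of the 9 assignments, 8 give a value in {T, P}.

8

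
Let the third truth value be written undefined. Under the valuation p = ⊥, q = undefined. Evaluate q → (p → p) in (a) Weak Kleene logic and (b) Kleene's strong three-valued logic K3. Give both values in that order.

undefined; ⊤

In Weak Kleene logic: p → p = ⊥ → ⊥ = ⊤
q → (p → p) = undefined → ⊤ = undefined  [any arg is the third value ⇒ result is the third value]
In Kleene's strong three-valued logic K3: p → p = ⊥ → ⊥ = ⊤
q → (p → p) = undefined → ⊤ = ⊤  [¬undefined ∨ ⊤]
They differ because Weak Kleene logic and Kleene's strong three-valued logic K3 treat undefined differently under the binary connectives.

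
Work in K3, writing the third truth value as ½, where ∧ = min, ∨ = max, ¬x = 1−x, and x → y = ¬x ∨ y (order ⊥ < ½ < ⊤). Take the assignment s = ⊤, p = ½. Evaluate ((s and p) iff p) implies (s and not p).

½

s and p = ⊤ and ½ = ½
(s and p) iff p = ½ iff ½ = ½
not p = not ½ = ½
s and not p = ⊤ and ½ = ½
((s and p) iff p) implies (s and not p) = ½ implies ½ = ½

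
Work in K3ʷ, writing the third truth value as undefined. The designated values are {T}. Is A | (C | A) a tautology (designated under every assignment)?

No

Countermodel: A=T, C=undefined gives undefined, which is not designated.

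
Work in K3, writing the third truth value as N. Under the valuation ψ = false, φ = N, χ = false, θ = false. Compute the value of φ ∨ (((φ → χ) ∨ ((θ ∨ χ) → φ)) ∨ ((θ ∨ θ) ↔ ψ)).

true

φ → χ = N → false = N  [¬N ∨ false]
θ ∨ χ = false ∨ false = false
(θ ∨ χ) → φ = false → N = true
(φ → χ) ∨ ((θ ∨ χ) → φ) = N ∨ true = true
θ ∨ θ = false ∨ false = false
(θ ∨ θ) ↔ ψ = false ↔ false = true
((φ → χ) ∨ ((θ ∨ χ) → φ)) ∨ ((θ ∨ θ) ↔ ψ) = true ∨ true = true
φ ∨ (((φ → χ) ∨ ((θ ∨ χ) → φ)) ∨ ((θ ∨ θ) ↔ ψ)) = N ∨ true = true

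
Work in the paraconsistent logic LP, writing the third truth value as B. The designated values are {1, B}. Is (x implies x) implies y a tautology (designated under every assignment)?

No

Countermodel: x=1, y=0 gives 0, which is not designated.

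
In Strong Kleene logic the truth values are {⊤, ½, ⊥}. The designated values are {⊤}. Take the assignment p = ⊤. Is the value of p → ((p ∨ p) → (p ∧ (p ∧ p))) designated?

p ∨ p = ⊤ ∨ ⊤ = ⊤
p ∧ p = ⊤ ∧ ⊤ = ⊤
p ∧ (p ∧ p) = ⊤ ∧ ⊤ = ⊤
(p ∨ p) → (p ∧ (p ∧ p)) = ⊤ → ⊤ = ⊤
p → ((p ∨ p) → (p ∧ (p ∧ p))) = ⊤ → ⊤ = ⊤
⊤ ∈ {⊤}.

Yes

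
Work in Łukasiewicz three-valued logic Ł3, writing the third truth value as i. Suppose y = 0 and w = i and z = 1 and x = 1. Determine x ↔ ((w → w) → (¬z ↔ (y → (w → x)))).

0

w → w = i → i = 1  [min(1, 1−½+½)]
¬z = ¬1 = 0
w → x = i → 1 = 1
y → (w → x) = 0 → 1 = 1
¬z ↔ (y → (w → x)) = 0 ↔ 1 = 0
(w → w) → (¬z ↔ (y → (w → x))) = 1 → 0 = 0
x ↔ ((w → w) → (¬z ↔ (y → (w → x)))) = 1 ↔ 0 = 0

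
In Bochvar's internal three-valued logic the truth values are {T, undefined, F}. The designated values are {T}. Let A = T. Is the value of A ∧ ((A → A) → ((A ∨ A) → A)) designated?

Yes

A → A = T → T = T
A ∨ A = T ∨ T = T
(A ∨ A) → A = T → T = T
(A → A) → ((A ∨ A) → A) = T → T = T
A ∧ ((A → A) → ((A ∨ A) → A)) = T ∧ T = T
T ∈ {T}.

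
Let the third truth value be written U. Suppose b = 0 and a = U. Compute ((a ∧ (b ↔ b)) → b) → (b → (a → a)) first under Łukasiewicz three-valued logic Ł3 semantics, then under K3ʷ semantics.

1; U

In Łukasiewicz three-valued logic Ł3: b ↔ b = 0 ↔ 0 = 1
a ∧ (b ↔ b) = U ∧ 1 = U
(a ∧ (b ↔ b)) → b = U → 0 = U  [min(1, 1−½+0)]
a → a = U → U = 1
b → (a → a) = 0 → 1 = 1
((a ∧ (b ↔ b)) → b) → (b → (a → a)) = U → 1 = 1
In K3ʷ: b ↔ b = 0 ↔ 0 = 1
a ∧ (b ↔ b) = U ∧ 1 = U
(a ∧ (b ↔ b)) → b = U → 0 = U  [any arg is the third value ⇒ result is the third value]
a → a = U → U = U
b → (a → a) = 0 → U = U
((a ∧ (b ↔ b)) → b) → (b → (a → a)) = U → U = U
They differ because Łukasiewicz three-valued logic Ł3 and K3ʷ treat U differently under the binary connectives.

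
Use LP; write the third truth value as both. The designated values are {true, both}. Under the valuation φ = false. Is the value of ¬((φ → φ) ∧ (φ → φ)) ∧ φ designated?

φ → φ = false → false = true
φ → φ = false → false = true
(φ → φ) ∧ (φ → φ) = true ∧ true = true
¬((φ → φ) ∧ (φ → φ)) = ¬true = false
¬((φ → φ) ∧ (φ → φ)) ∧ φ = false ∧ false = false
false ∉ {true, both}.

No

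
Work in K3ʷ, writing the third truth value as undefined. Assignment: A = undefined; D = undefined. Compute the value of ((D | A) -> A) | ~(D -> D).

D | A = undefined | undefined = undefined
(D | A) -> A = undefined -> undefined = undefined
D -> D = undefined -> undefined = undefined
~(D -> D) = ~undefined = undefined
((D | A) -> A) | ~(D -> D) = undefined | undefined = undefined

undefined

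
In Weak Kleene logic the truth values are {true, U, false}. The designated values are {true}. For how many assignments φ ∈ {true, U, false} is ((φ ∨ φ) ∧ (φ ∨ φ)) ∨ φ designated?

1

φ=true: true ✓
φ=U: U ·
φ=false: false ·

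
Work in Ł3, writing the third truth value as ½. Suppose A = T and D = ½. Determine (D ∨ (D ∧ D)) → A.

D ∧ D = ½ ∧ ½ = ½
D ∨ (D ∧ D) = ½ ∨ ½ = ½
(D ∨ (D ∧ D)) → A = ½ → T = T

T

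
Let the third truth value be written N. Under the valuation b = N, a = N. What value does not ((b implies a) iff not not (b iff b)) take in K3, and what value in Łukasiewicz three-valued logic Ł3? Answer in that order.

N; ⊥

In K3: b implies a = N implies N = N  [not N or N]
b iff b = N iff N = N
not (b iff b) = not N = N
not not (b iff b) = not N = N
(b implies a) iff not not (b iff b) = N iff N = N
not ((b implies a) iff not not (b iff b)) = not N = N
In Łukasiewicz three-valued logic Ł3: b implies a = N implies N = ⊤
b iff b = N iff N = ⊤
not (b iff b) = not ⊤ = ⊥
not not (b iff b) = not ⊥ = ⊤
(b implies a) iff not not (b iff b) = ⊤ iff ⊤ = ⊤
not ((b implies a) iff not not (b iff b)) = not ⊤ = ⊥
They differ because K3 and Łukasiewicz three-valued logic Ł3 treat N differently under implication.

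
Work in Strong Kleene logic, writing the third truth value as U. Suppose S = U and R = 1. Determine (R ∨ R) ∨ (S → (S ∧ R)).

1

R ∨ R = 1 ∨ 1 = 1
S ∧ R = U ∧ 1 = U
S → (S ∧ R) = U → U = U  [¬U ∨ U]
(R ∨ R) ∨ (S → (S ∧ R)) = 1 ∨ U = 1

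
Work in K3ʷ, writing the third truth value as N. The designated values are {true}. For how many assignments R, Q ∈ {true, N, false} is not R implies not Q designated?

Designated under: (R=true, Q=true); (R=true, Q=false); (R=false, Q=false).

3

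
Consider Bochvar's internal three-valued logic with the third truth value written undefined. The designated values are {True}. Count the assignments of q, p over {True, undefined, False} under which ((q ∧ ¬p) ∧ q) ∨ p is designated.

3

Designated under: (q=True, p=True); (q=True, p=False); (q=False, p=True).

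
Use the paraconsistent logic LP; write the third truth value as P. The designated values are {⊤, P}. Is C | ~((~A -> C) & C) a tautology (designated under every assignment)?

Every assignment of C, A over {⊤, P, ⊥} gives a value in {⊤, P}.
In particular, with C=P, A=P: C | ~((~A -> C) & C) = P.

Yes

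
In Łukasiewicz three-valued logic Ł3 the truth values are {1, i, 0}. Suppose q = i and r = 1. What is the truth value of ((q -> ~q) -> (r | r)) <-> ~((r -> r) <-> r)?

0

~q = ~i = i
q -> ~q = i -> i = 1  [min(1, 1−½+½)]
r | r = 1 | 1 = 1
(q -> ~q) -> (r | r) = 1 -> 1 = 1
r -> r = 1 -> 1 = 1
(r -> r) <-> r = 1 <-> 1 = 1
~((r -> r) <-> r) = ~1 = 0
((q -> ~q) -> (r | r)) <-> ~((r -> r) <-> r) = 1 <-> 0 = 0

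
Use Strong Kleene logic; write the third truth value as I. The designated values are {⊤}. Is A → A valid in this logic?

No

Countermodel: A=I gives I, which is not designated.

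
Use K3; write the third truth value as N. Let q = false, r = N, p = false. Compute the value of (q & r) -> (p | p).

q & r = false & N = false
p | p = false | false = false
(q & r) -> (p | p) = false -> false = true

true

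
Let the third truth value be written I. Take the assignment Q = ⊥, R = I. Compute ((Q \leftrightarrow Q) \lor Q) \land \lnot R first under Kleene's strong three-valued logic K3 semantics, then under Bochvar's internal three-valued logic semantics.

In Kleene's strong three-valued logic K3: Q \leftrightarrow Q = ⊥ \leftrightarrow ⊥ = ⊤
(Q \leftrightarrow Q) \lor Q = ⊤ \lor ⊥ = ⊤
\lnot R = \lnot I = I
((Q \leftrightarrow Q) \lor Q) \land \lnot R = ⊤ \land I = I
In Bochvar's internal three-valued logic: Q \leftrightarrow Q = ⊥ \leftrightarrow ⊥ = ⊤
(Q \leftrightarrow Q) \lor Q = ⊤ \lor ⊥ = ⊤
\lnot R = \lnot I = I
((Q \leftrightarrow Q) \lor Q) \land \lnot R = ⊤ \land I = I

I; I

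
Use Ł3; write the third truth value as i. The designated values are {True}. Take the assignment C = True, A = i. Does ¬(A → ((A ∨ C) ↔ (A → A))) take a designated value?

No

A ∨ C = i ∨ True = True
A → A = i → i = True  [min(1, 1−½+½)]
(A ∨ C) ↔ (A → A) = True ↔ True = True
A → ((A ∨ C) ↔ (A → A)) = i → True = True
¬(A → ((A ∨ C) ↔ (A → A))) = ¬True = False
False ∉ {True}.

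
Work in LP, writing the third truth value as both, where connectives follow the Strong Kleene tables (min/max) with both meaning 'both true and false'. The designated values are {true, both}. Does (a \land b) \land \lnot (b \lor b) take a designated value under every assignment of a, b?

Countermodel: a=true, b=true gives false, which is not designated.

No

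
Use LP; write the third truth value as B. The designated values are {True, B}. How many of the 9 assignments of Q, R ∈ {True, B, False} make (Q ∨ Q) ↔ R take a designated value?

Of the 9 assignments, 7 give a value in {True, B}.

7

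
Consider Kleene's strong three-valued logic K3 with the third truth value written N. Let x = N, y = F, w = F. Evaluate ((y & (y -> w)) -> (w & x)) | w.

y -> w = F -> F = T
y & (y -> w) = F & T = F
w & x = F & N = F
(y & (y -> w)) -> (w & x) = F -> F = T
((y & (y -> w)) -> (w & x)) | w = T | F = T

T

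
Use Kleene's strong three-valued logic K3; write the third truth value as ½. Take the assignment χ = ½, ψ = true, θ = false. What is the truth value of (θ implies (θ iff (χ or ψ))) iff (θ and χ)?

false

χ or ψ = ½ or true = true
θ iff (χ or ψ) = false iff true = false
θ implies (θ iff (χ or ψ)) = false implies false = true
θ and χ = false and ½ = false
(θ implies (θ iff (χ or ψ))) iff (θ and χ) = true iff false = false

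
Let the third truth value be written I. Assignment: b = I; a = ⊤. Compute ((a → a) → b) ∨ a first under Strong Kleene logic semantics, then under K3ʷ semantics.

⊤; I

In Strong Kleene logic: a → a = ⊤ → ⊤ = ⊤
(a → a) → b = ⊤ → I = I
((a → a) → b) ∨ a = I ∨ ⊤ = ⊤
In K3ʷ: a → a = ⊤ → ⊤ = ⊤
(a → a) → b = ⊤ → I = I  [any arg is the third value ⇒ result is the third value]
((a → a) → b) ∨ a = I ∨ ⊤ = I
They differ because Strong Kleene logic and K3ʷ treat I differently under the binary connectives.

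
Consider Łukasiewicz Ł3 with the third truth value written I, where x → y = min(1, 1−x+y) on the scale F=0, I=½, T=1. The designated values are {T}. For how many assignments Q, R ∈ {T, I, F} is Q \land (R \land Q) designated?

1

Designated under: (Q=T, R=T).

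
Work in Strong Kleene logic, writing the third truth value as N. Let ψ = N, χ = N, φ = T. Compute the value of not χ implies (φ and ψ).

N

not χ = not N = N
φ and ψ = T and N = N
not χ implies (φ and ψ) = N implies N = N  [not N or N]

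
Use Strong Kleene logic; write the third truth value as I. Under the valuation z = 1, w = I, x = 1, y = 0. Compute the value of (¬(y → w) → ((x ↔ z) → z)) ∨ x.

1

y → w = 0 → I = 1  [¬0 ∨ I]
¬(y → w) = ¬1 = 0
x ↔ z = 1 ↔ 1 = 1
(x ↔ z) → z = 1 → 1 = 1
¬(y → w) → ((x ↔ z) → z) = 0 → 1 = 1
(¬(y → w) → ((x ↔ z) → z)) ∨ x = 1 ∨ 1 = 1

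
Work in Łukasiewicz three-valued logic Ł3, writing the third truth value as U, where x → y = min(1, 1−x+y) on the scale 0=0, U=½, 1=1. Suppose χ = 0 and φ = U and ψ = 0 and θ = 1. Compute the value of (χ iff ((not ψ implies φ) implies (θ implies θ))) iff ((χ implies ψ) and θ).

not ψ = not 0 = 1
not ψ implies φ = 1 implies U = U
θ implies θ = 1 implies 1 = 1
(not ψ implies φ) implies (θ implies θ) = U implies 1 = 1
χ iff ((not ψ implies φ) implies (θ implies θ)) = 0 iff 1 = 0
χ implies ψ = 0 implies 0 = 1
(χ implies ψ) and θ = 1 and 1 = 1
(χ iff ((not ψ implies φ) implies (θ implies θ))) iff ((χ implies ψ) and θ) = 0 iff 1 = 0

0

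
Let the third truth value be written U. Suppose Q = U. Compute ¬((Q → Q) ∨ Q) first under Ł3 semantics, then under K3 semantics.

False; U

In Ł3: Q → Q = U → U = True  [min(1, 1−½+½)]
(Q → Q) ∨ Q = True ∨ U = True
¬((Q → Q) ∨ Q) = ¬True = False
In K3: Q → Q = U → U = U  [¬U ∨ U]
(Q → Q) ∨ Q = U ∨ U = U
¬((Q → Q) ∨ Q) = ¬U = U
They differ because Ł3 and K3 treat U differently under implication.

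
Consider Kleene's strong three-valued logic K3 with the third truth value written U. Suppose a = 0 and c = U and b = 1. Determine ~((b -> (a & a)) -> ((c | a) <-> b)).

0

a & a = 0 & 0 = 0
b -> (a & a) = 1 -> 0 = 0
c | a = U | 0 = U
(c | a) <-> b = U <-> 1 = U
(b -> (a & a)) -> ((c | a) <-> b) = 0 -> U = 1  [~0 | U]
~((b -> (a & a)) -> ((c | a) <-> b)) = ~1 = 0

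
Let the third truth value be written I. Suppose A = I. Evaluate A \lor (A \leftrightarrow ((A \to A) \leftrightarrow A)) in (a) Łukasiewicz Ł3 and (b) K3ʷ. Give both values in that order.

In Łukasiewicz Ł3: A \to A = I \to I = 1  [min(1, 1−½+½)]
(A \to A) \leftrightarrow A = 1 \leftrightarrow I = I
A \leftrightarrow ((A \to A) \leftrightarrow A) = I \leftrightarrow I = 1
A \lor (A \leftrightarrow ((A \to A) \leftrightarrow A)) = I \lor 1 = 1
In K3ʷ: A \to A = I \to I = I
(A \to A) \leftrightarrow A = I \leftrightarrow I = I
A \leftrightarrow ((A \to A) \leftrightarrow A) = I \leftrightarrow I = I
A \lor (A \leftrightarrow ((A \to A) \leftrightarrow A)) = I \lor I = I
They differ because Łukasiewicz Ł3 and K3ʷ treat I differently under the binary connectives.

1; I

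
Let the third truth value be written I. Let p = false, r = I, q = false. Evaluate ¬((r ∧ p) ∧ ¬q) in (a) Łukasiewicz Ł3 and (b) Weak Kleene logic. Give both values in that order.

true; I

In Łukasiewicz Ł3: r ∧ p = I ∧ false = false
¬q = ¬false = true
(r ∧ p) ∧ ¬q = false ∧ true = false
¬((r ∧ p) ∧ ¬q) = ¬false = true
In Weak Kleene logic: r ∧ p = I ∧ false = I
¬q = ¬false = true
(r ∧ p) ∧ ¬q = I ∧ true = I
¬((r ∧ p) ∧ ¬q) = ¬I = I
They differ because Łukasiewicz Ł3 and Weak Kleene logic treat I differently under the binary connectives.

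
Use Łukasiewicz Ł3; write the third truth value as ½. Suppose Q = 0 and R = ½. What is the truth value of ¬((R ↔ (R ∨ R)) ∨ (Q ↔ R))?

0

R ∨ R = ½ ∨ ½ = ½
R ↔ (R ∨ R) = ½ ↔ ½ = 1  [1 − |½−½|]
Q ↔ R = 0 ↔ ½ = ½
(R ↔ (R ∨ R)) ∨ (Q ↔ R) = 1 ∨ ½ = 1
¬((R ↔ (R ∨ R)) ∨ (Q ↔ R)) = ¬1 = 0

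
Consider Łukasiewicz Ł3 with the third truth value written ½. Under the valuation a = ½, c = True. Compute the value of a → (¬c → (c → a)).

True

¬c = ¬True = False
c → a = True → ½ = ½  [min(1, 1−1+½)]
¬c → (c → a) = False → ½ = True
a → (¬c → (c → a)) = ½ → True = True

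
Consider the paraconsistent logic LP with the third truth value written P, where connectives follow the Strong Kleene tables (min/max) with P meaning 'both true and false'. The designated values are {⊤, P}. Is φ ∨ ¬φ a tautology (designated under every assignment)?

Yes

Every assignment of φ over {⊤, P, ⊥} gives a value in {⊤, P}.
In particular, with φ=P: φ ∨ ¬φ = P.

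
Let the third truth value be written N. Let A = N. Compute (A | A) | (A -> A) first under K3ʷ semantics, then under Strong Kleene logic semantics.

N; N

In K3ʷ: A | A = N | N = N
A -> A = N -> N = N
(A | A) | (A -> A) = N | N = N
In Strong Kleene logic: A | A = N | N = N
A -> A = N -> N = N  [~N | N]
(A | A) | (A -> A) = N | N = N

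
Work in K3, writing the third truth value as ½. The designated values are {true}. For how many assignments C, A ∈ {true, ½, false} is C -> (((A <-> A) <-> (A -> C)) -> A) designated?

5

Of the 9 assignments, 5 give a value in {true}.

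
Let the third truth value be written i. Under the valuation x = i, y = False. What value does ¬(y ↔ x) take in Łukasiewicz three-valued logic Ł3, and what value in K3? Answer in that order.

In Łukasiewicz three-valued logic Ł3: y ↔ x = False ↔ i = i
¬(y ↔ x) = ¬i = i
In K3: y ↔ x = False ↔ i = i
¬(y ↔ x) = ¬i = i

i; i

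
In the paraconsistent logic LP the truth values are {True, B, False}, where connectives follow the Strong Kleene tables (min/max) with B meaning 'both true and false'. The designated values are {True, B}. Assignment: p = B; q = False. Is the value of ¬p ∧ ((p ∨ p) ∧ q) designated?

No

¬p = ¬B = B
p ∨ p = B ∨ B = B
(p ∨ p) ∧ q = B ∧ False = False
¬p ∧ ((p ∨ p) ∧ q) = B ∧ False = False
False ∉ {True, B}.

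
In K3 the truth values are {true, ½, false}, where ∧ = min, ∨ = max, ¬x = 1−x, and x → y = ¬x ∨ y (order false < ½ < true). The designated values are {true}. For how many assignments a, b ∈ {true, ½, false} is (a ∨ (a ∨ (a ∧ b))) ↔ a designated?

6

Of the 9 assignments, 6 give a value in {true}.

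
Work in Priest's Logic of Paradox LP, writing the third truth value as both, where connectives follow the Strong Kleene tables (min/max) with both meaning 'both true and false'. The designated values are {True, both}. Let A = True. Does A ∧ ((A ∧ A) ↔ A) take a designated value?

A ∧ A = True ∧ True = True
(A ∧ A) ↔ A = True ↔ True = True
A ∧ ((A ∧ A) ↔ A) = True ∧ True = True
True ∈ {True, both}.

Yes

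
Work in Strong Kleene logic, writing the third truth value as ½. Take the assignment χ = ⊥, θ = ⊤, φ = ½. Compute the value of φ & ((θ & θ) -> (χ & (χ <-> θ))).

θ & θ = ⊤ & ⊤ = ⊤
χ <-> θ = ⊥ <-> ⊤ = ⊥
χ & (χ <-> θ) = ⊥ & ⊥ = ⊥
(θ & θ) -> (χ & (χ <-> θ)) = ⊤ -> ⊥ = ⊥
φ & ((θ & θ) -> (χ & (χ <-> θ))) = ½ & ⊥ = ⊥

⊥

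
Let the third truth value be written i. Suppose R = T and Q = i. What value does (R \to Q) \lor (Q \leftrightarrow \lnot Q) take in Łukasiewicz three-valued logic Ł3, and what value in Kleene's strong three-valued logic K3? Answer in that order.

In Łukasiewicz three-valued logic Ł3: R \to Q = T \to i = i
\lnot Q = \lnot i = i
Q \leftrightarrow \lnot Q = i \leftrightarrow i = T
(R \to Q) \lor (Q \leftrightarrow \lnot Q) = i \lor T = T
In Kleene's strong three-valued logic K3: R \to Q = T \to i = i
\lnot Q = \lnot i = i
Q \leftrightarrow \lnot Q = i \leftrightarrow i = i
(R \to Q) \lor (Q \leftrightarrow \lnot Q) = i \lor i = i
They differ because Łukasiewicz three-valued logic Ł3 and Kleene's strong three-valued logic K3 treat i differently under implication.

T; i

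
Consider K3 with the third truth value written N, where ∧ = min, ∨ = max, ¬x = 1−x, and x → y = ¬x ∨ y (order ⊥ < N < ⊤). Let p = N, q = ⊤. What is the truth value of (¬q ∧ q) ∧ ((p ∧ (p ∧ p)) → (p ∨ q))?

⊥

¬q = ¬⊤ = ⊥
¬q ∧ q = ⊥ ∧ ⊤ = ⊥
p ∧ p = N ∧ N = N
p ∧ (p ∧ p) = N ∧ N = N
p ∨ q = N ∨ ⊤ = ⊤
(p ∧ (p ∧ p)) → (p ∨ q) = N → ⊤ = ⊤  [¬N ∨ ⊤]
(¬q ∧ q) ∧ ((p ∧ (p ∧ p)) → (p ∨ q)) = ⊥ ∧ ⊤ = ⊥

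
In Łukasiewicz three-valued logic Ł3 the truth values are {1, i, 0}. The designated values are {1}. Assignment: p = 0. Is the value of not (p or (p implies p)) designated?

p implies p = 0 implies 0 = 1
p or (p implies p) = 0 or 1 = 1
not (p or (p implies p)) = not 1 = 0
0 ∉ {1}.

No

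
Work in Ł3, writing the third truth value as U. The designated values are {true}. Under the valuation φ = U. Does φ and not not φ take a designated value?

No

not φ = not U = U
not not φ = not U = U
φ and not not φ = U and U = U
U ∉ {true}.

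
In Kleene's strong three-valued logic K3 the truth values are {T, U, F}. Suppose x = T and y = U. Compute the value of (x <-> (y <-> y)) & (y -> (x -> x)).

y <-> y = U <-> U = U
x <-> (y <-> y) = T <-> U = U
x -> x = T -> T = T
y -> (x -> x) = U -> T = T  [~U | T]
(x <-> (y <-> y)) & (y -> (x -> x)) = U & T = U

U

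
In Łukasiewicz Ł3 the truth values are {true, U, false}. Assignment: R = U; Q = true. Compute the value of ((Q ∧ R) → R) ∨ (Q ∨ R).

true

Q ∧ R = true ∧ U = U
(Q ∧ R) → R = U → U = true  [min(1, 1−½+½)]
Q ∨ R = true ∨ U = true
((Q ∧ R) → R) ∨ (Q ∨ R) = true ∨ true = true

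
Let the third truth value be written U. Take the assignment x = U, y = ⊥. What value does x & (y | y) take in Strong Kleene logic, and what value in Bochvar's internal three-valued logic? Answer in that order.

⊥; U

In Strong Kleene logic: y | y = ⊥ | ⊥ = ⊥
x & (y | y) = U & ⊥ = ⊥
In Bochvar's internal three-valued logic: y | y = ⊥ | ⊥ = ⊥
x & (y | y) = U & ⊥ = U
They differ because Strong Kleene logic and Bochvar's internal three-valued logic treat U differently under the binary connectives.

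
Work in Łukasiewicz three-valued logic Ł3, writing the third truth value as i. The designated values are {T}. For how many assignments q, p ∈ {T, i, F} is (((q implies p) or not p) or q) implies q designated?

Designated under: (q=T, p=T); (q=T, p=i); (q=T, p=F).

3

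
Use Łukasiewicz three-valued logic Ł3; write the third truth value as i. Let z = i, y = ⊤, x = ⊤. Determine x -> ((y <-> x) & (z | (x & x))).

y <-> x = ⊤ <-> ⊤ = ⊤
x & x = ⊤ & ⊤ = ⊤
z | (x & x) = i | ⊤ = ⊤
(y <-> x) & (z | (x & x)) = ⊤ & ⊤ = ⊤
x -> ((y <-> x) & (z | (x & x))) = ⊤ -> ⊤ = ⊤

⊤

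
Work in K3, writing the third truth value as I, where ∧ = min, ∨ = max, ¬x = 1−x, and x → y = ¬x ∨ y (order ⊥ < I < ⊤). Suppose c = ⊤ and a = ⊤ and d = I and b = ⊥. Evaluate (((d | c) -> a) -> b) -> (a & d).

d | c = I | ⊤ = ⊤
(d | c) -> a = ⊤ -> ⊤ = ⊤
((d | c) -> a) -> b = ⊤ -> ⊥ = ⊥
a & d = ⊤ & I = I
(((d | c) -> a) -> b) -> (a & d) = ⊥ -> I = ⊤  [~⊥ | I]

⊤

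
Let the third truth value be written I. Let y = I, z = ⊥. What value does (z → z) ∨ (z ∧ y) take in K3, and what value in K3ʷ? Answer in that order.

In K3: z → z = ⊥ → ⊥ = ⊤
z ∧ y = ⊥ ∧ I = ⊥
(z → z) ∨ (z ∧ y) = ⊤ ∨ ⊥ = ⊤
In K3ʷ: z → z = ⊥ → ⊥ = ⊤
z ∧ y = ⊥ ∧ I = I
(z → z) ∨ (z ∧ y) = ⊤ ∨ I = I
They differ because K3 and K3ʷ treat I differently under the binary connectives.

⊤; I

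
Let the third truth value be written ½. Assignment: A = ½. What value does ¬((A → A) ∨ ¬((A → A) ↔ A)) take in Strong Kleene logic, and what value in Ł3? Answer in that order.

½; false

In Strong Kleene logic: A → A = ½ → ½ = ½
A → A = ½ → ½ = ½
(A → A) ↔ A = ½ ↔ ½ = ½
¬((A → A) ↔ A) = ¬½ = ½
(A → A) ∨ ¬((A → A) ↔ A) = ½ ∨ ½ = ½
¬((A → A) ∨ ¬((A → A) ↔ A)) = ¬½ = ½
In Ł3: A → A = ½ → ½ = true
A → A = ½ → ½ = true
(A → A) ↔ A = true ↔ ½ = ½
¬((A → A) ↔ A) = ¬½ = ½
(A → A) ∨ ¬((A → A) ↔ A) = true ∨ ½ = true
¬((A → A) ∨ ¬((A → A) ↔ A)) = ¬true = false
They differ because Strong Kleene logic and Ł3 treat ½ differently under implication.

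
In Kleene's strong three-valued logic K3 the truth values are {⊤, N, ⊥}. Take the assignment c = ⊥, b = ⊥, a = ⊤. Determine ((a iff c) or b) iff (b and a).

⊤

a iff c = ⊤ iff ⊥ = ⊥
(a iff c) or b = ⊥ or ⊥ = ⊥
b and a = ⊥ and ⊤ = ⊥
((a iff c) or b) iff (b and a) = ⊥ iff ⊥ = ⊤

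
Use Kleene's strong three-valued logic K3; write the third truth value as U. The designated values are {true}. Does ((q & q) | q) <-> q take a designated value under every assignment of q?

Countermodel: q=U gives U, which is not designated.

No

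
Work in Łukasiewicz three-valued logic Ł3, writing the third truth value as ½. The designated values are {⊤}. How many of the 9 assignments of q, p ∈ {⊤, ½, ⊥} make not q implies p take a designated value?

Of the 9 assignments, 6 give a value in {⊤}.

6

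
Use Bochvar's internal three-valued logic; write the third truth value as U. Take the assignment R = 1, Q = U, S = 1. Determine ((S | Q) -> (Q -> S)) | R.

S | Q = 1 | U = U
Q -> S = U -> 1 = U  [any arg is the third value ⇒ result is the third value]
(S | Q) -> (Q -> S) = U -> U = U
((S | Q) -> (Q -> S)) | R = U | 1 = U

U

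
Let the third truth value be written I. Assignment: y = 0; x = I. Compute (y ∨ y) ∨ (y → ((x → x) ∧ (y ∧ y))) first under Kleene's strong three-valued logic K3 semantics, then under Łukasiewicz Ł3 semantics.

1; 1

In Kleene's strong three-valued logic K3: y ∨ y = 0 ∨ 0 = 0
x → x = I → I = I  [¬I ∨ I]
y ∧ y = 0 ∧ 0 = 0
(x → x) ∧ (y ∧ y) = I ∧ 0 = 0
y → ((x → x) ∧ (y ∧ y)) = 0 → 0 = 1
(y ∨ y) ∨ (y → ((x → x) ∧ (y ∧ y))) = 0 ∨ 1 = 1
In Łukasiewicz Ł3: y ∨ y = 0 ∨ 0 = 0
x → x = I → I = 1
y ∧ y = 0 ∧ 0 = 0
(x → x) ∧ (y ∧ y) = 1 ∧ 0 = 0
y → ((x → x) ∧ (y ∧ y)) = 0 → 0 = 1
(y ∨ y) ∨ (y → ((x → x) ∧ (y ∧ y))) = 0 ∨ 1 = 1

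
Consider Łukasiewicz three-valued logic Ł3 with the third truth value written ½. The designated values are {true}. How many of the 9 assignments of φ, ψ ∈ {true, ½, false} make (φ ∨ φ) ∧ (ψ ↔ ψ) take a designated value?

3

Designated under: (φ=true, ψ=true); (φ=true, ψ=½); (φ=true, ψ=false).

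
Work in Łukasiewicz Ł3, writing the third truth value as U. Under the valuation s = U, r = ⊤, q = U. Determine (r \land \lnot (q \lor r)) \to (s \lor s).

q \lor r = U \lor ⊤ = ⊤
\lnot (q \lor r) = \lnot ⊤ = ⊥
r \land \lnot (q \lor r) = ⊤ \land ⊥ = ⊥
s \lor s = U \lor U = U
(r \land \lnot (q \lor r)) \to (s \lor s) = ⊥ \to U = ⊤  [min(1, 1−0+½)]

⊤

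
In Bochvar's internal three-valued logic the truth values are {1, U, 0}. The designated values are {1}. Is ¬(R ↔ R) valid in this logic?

Countermodel: R=1 gives 0, which is not designated.

No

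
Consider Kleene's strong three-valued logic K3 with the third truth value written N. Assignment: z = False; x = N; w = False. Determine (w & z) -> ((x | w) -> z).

True

w & z = False & False = False
x | w = N | False = N
(x | w) -> z = N -> False = N  [~N | False]
(w & z) -> ((x | w) -> z) = False -> N = True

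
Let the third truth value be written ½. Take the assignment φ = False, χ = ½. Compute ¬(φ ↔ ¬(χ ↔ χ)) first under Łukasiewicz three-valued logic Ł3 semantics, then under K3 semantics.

In Łukasiewicz three-valued logic Ł3: χ ↔ χ = ½ ↔ ½ = True  [1 − |½−½|]
¬(χ ↔ χ) = ¬True = False
φ ↔ ¬(χ ↔ χ) = False ↔ False = True
¬(φ ↔ ¬(χ ↔ χ)) = ¬True = False
In K3: χ ↔ χ = ½ ↔ ½ = ½
¬(χ ↔ χ) = ¬½ = ½
φ ↔ ¬(χ ↔ χ) = False ↔ ½ = ½
¬(φ ↔ ¬(χ ↔ χ)) = ¬½ = ½
They differ because Łukasiewicz three-valued logic Ł3 and K3 treat ½ differently under implication.

False; ½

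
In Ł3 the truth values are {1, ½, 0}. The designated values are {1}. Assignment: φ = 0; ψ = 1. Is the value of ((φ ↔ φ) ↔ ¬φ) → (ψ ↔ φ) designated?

No

φ ↔ φ = 0 ↔ 0 = 1
¬φ = ¬0 = 1
(φ ↔ φ) ↔ ¬φ = 1 ↔ 1 = 1
ψ ↔ φ = 1 ↔ 0 = 0
((φ ↔ φ) ↔ ¬φ) → (ψ ↔ φ) = 1 → 0 = 0
0 ∉ {1}.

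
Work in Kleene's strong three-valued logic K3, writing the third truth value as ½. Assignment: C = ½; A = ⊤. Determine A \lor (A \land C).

A \land C = ⊤ \land ½ = ½
A \lor (A \land C) = ⊤ \lor ½ = ⊤

⊤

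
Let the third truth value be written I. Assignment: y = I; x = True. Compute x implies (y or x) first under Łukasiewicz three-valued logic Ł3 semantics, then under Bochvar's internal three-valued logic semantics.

In Łukasiewicz three-valued logic Ł3: y or x = I or True = True
x implies (y or x) = True implies True = True
In Bochvar's internal three-valued logic: y or x = I or True = I
x implies (y or x) = True implies I = I  [any arg is the third value ⇒ result is the third value]
They differ because Łukasiewicz three-valued logic Ł3 and Bochvar's internal three-valued logic treat I differently under the binary connectives.

True; I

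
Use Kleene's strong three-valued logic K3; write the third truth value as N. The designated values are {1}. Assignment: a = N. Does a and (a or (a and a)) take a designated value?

a and a = N and N = N
a or (a and a) = N or N = N
a and (a or (a and a)) = N and N = N
N ∉ {1}.

No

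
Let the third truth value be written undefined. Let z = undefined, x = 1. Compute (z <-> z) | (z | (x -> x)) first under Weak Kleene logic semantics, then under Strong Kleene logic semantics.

In Weak Kleene logic: z <-> z = undefined <-> undefined = undefined
x -> x = 1 -> 1 = 1
z | (x -> x) = undefined | 1 = undefined
(z <-> z) | (z | (x -> x)) = undefined | undefined = undefined
In Strong Kleene logic: z <-> z = undefined <-> undefined = undefined
x -> x = 1 -> 1 = 1
z | (x -> x) = undefined | 1 = 1
(z <-> z) | (z | (x -> x)) = undefined | 1 = 1
They differ because Weak Kleene logic and Strong Kleene logic treat undefined differently under the binary connectives.

undefined; 1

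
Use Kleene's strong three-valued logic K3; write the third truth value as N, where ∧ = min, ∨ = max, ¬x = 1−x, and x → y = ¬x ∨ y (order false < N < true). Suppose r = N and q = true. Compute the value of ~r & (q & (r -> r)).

N

~r = ~N = N
r -> r = N -> N = N  [~N | N]
q & (r -> r) = true & N = N
~r & (q & (r -> r)) = N & N = N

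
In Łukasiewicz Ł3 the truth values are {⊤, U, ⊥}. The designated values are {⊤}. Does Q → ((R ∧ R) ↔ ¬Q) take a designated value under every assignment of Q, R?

No

Countermodel: Q=⊤, R=⊤ gives ⊥, which is not designated.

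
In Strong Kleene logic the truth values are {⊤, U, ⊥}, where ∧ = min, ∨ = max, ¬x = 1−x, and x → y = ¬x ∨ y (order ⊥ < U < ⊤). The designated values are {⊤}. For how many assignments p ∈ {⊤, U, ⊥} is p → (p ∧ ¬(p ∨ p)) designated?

p=⊤: ⊥ ·
p=U: U ·
p=⊥: ⊤ ✓

1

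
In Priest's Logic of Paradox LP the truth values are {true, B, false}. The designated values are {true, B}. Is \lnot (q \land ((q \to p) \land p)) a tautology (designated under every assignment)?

No

Countermodel: q=true, p=true gives false, which is not designated.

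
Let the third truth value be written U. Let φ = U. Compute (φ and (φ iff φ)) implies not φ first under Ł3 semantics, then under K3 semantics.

⊤; U

In Ł3: φ iff φ = U iff U = ⊤
φ and (φ iff φ) = U and ⊤ = U
not φ = not U = U
(φ and (φ iff φ)) implies not φ = U implies U = ⊤
In K3: φ iff φ = U iff U = U
φ and (φ iff φ) = U and U = U
not φ = not U = U
(φ and (φ iff φ)) implies not φ = U implies U = U
They differ because Ł3 and K3 treat U differently under implication.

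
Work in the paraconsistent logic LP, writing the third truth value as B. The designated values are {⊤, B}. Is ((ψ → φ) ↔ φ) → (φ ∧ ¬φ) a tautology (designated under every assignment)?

No

Countermodel: ψ=⊤, φ=⊤ gives ⊥, which is not designated.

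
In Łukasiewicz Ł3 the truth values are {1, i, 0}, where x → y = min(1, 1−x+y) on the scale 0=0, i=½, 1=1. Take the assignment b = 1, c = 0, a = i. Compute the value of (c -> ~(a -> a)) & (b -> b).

1

a -> a = i -> i = 1
~(a -> a) = ~1 = 0
c -> ~(a -> a) = 0 -> 0 = 1
b -> b = 1 -> 1 = 1
(c -> ~(a -> a)) & (b -> b) = 1 & 1 = 1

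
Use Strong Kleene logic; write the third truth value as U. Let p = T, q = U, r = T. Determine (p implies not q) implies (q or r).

not q = not U = U
p implies not q = T implies U = U
q or r = U or T = T
(p implies not q) implies (q or r) = U implies T = T

T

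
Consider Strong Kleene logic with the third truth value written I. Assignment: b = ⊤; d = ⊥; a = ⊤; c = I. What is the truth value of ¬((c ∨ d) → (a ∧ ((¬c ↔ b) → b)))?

⊥

c ∨ d = I ∨ ⊥ = I
¬c = ¬I = I
¬c ↔ b = I ↔ ⊤ = I
(¬c ↔ b) → b = I → ⊤ = ⊤  [¬I ∨ ⊤]
a ∧ ((¬c ↔ b) → b) = ⊤ ∧ ⊤ = ⊤
(c ∨ d) → (a ∧ ((¬c ↔ b) → b)) = I → ⊤ = ⊤
¬((c ∨ d) → (a ∧ ((¬c ↔ b) → b))) = ¬⊤ = ⊥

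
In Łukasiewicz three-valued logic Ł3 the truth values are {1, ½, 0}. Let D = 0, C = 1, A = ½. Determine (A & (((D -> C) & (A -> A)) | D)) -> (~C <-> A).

1

D -> C = 0 -> 1 = 1
A -> A = ½ -> ½ = 1  [min(1, 1−½+½)]
(D -> C) & (A -> A) = 1 & 1 = 1
((D -> C) & (A -> A)) | D = 1 | 0 = 1
A & (((D -> C) & (A -> A)) | D) = ½ & 1 = ½
~C = ~1 = 0
~C <-> A = 0 <-> ½ = ½
(A & (((D -> C) & (A -> A)) | D)) -> (~C <-> A) = ½ -> ½ = 1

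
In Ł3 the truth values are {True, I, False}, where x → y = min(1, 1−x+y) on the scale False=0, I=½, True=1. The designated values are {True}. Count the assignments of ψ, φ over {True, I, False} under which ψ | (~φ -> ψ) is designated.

Of the 9 assignments, 6 give a value in {True}.

6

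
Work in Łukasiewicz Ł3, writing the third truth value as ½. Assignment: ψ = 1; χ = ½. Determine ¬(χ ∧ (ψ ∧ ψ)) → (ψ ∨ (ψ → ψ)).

1

ψ ∧ ψ = 1 ∧ 1 = 1
χ ∧ (ψ ∧ ψ) = ½ ∧ 1 = ½
¬(χ ∧ (ψ ∧ ψ)) = ¬½ = ½
ψ → ψ = 1 → 1 = 1
ψ ∨ (ψ → ψ) = 1 ∨ 1 = 1
¬(χ ∧ (ψ ∧ ψ)) → (ψ ∨ (ψ → ψ)) = ½ → 1 = 1  [min(1, 1−½+1)]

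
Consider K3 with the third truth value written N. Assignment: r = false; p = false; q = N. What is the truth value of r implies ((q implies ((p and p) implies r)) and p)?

true

p and p = false and false = false
(p and p) implies r = false implies false = true
q implies ((p and p) implies r) = N implies true = true  [not N or true]
(q implies ((p and p) implies r)) and p = true and false = false
r implies ((q implies ((p and p) implies r)) and p) = false implies false = true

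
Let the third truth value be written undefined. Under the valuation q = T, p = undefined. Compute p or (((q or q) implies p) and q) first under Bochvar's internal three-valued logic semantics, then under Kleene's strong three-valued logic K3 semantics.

undefined; undefined

In Bochvar's internal three-valued logic: q or q = T or T = T
(q or q) implies p = T implies undefined = undefined  [any arg is the third value ⇒ result is the third value]
((q or q) implies p) and q = undefined and T = undefined
p or (((q or q) implies p) and q) = undefined or undefined = undefined
In Kleene's strong three-valued logic K3: q or q = T or T = T
(q or q) implies p = T implies undefined = undefined  [not T or undefined]
((q or q) implies p) and q = undefined and T = undefined
p or (((q or q) implies p) and q) = undefined or undefined = undefined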